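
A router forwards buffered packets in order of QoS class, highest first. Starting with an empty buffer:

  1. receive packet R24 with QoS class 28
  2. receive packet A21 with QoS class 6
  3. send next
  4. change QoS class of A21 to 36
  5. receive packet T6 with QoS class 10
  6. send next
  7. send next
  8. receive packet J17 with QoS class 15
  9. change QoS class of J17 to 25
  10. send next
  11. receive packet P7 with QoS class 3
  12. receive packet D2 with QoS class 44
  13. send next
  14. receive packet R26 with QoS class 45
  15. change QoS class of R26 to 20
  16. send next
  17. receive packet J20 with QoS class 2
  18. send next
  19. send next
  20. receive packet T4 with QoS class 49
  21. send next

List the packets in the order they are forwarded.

[R24, A21, T6, J17, D2, R26, P7, J20, T4]

add R24 (QoS class 28) → {R24:28}
add A21 (QoS class 6) → {R24:28, A21:6}
send next → R24; now {A21:6}
update A21 to QoS class 36 → {A21:36}
add T6 (QoS class 10) → {A21:36, T6:10}
send next → A21; now {T6:10}
send next → T6; now {}
add J17 (QoS class 15) → {J17:15}
update J17 to QoS class 25 → {J17:25}
send next → J17; now {}
add P7 (QoS class 3) → {P7:3}
add D2 (QoS class 44) → {D2:44, P7:3}
send next → D2; now {P7:3}
add R26 (QoS class 45) → {R26:45, P7:3}
update R26 to QoS class 20 → {R26:20, P7:3}
send next → R26; now {P7:3}
add J20 (QoS class 2) → {P7:3, J20:2}
send next → P7; now {J20:2}
send next → J20; now {}
add T4 (QoS class 49) → {T4:49}
send next → T4; now {}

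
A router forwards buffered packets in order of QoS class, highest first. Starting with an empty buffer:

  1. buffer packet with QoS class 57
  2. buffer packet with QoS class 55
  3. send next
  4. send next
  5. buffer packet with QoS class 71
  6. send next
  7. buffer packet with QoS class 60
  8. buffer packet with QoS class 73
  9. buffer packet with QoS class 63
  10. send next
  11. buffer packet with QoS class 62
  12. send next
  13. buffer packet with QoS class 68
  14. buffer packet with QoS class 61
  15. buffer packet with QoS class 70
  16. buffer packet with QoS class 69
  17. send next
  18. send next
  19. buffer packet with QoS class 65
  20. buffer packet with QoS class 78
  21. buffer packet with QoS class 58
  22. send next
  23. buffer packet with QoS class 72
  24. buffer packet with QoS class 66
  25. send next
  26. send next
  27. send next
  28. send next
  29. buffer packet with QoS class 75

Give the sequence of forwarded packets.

insert 57 → {57}
insert 55 → {57, 55}
send next → 57; now {55}
send next → 55; now {}
insert 71 → {71}
send next → 71; now {}
insert 60 → {60}
insert 73 → {73, 60}
insert 63 → {73, 63, 60}
send next → 73; now {63, 60}
insert 62 → {63, 62, 60}
send next → 63; now {62, 60}
insert 68 → {68, 62, 60}
insert 61 → {68, 62, 61, 60}
insert 70 → {70, 68, 62, 61, 60}
insert 69 → {70, 69, 68, 62, 61, 60}
send next → 70; now {69, 68, 62, 61, 60}
send next → 69; now {68, 62, 61, 60}
insert 65 → {68, 65, 62, 61, 60}
insert 78 → {78, 68, 65, 62, 61, 60}
insert 58 → {78, 68, 65, 62, 61, 60, 58}
send next → 78; now {68, 65, 62, 61, 60, 58}
insert 72 → {72, 68, 65, 62, 61, 60, 58}
insert 66 → {72, 68, 66, 65, 62, 61, 60, 58}
send next → 72; now {68, 66, 65, 62, 61, 60, 58}
send next → 68; now {66, 65, 62, 61, 60, 58}
send next → 66; now {65, 62, 61, 60, 58}
send next → 65; now {62, 61, 60, 58}
insert 75 → {75, 62, 61, 60, 58}

[57, 55, 71, 73, 63, 70, 69, 78, 72, 68, 66, 65]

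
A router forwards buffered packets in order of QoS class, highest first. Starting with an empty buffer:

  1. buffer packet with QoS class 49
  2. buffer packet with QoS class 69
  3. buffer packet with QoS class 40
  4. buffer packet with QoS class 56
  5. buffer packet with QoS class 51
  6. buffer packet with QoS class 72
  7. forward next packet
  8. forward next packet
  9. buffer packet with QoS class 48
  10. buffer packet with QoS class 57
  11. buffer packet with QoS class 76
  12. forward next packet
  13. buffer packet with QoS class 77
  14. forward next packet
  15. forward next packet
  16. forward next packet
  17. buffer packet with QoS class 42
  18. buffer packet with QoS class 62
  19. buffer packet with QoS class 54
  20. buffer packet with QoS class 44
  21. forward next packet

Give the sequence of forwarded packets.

insert 49 → {49}
insert 69 → {69, 49}
insert 40 → {69, 49, 40}
insert 56 → {69, 56, 49, 40}
insert 51 → {69, 56, 51, 49, 40}
insert 72 → {72, 69, 56, 51, 49, 40}
forward next packet → 72; now {69, 56, 51, 49, 40}
forward next packet → 69; now {56, 51, 49, 40}
insert 48 → {56, 51, 49, 48, 40}
insert 57 → {57, 56, 51, 49, 48, 40}
insert 76 → {76, 57, 56, 51, 49, 48, 40}
forward next packet → 76; now {57, 56, 51, 49, 48, 40}
insert 77 → {77, 57, 56, 51, 49, 48, 40}
forward next packet → 77; now {57, 56, 51, 49, 48, 40}
forward next packet → 57; now {56, 51, 49, 48, 40}
forward next packet → 56; now {51, 49, 48, 40}
insert 42 → {51, 49, 48, 42, 40}
insert 62 → {62, 51, 49, 48, 42, 40}
insert 54 → {62, 54, 51, 49, 48, 42, 40}
insert 44 → {62, 54, 51, 49, 48, 44, 42, 40}
forward next packet → 62; now {54, 51, 49, 48, 44, 42, 40}

72, 69, 76, 77, 57, 56, 62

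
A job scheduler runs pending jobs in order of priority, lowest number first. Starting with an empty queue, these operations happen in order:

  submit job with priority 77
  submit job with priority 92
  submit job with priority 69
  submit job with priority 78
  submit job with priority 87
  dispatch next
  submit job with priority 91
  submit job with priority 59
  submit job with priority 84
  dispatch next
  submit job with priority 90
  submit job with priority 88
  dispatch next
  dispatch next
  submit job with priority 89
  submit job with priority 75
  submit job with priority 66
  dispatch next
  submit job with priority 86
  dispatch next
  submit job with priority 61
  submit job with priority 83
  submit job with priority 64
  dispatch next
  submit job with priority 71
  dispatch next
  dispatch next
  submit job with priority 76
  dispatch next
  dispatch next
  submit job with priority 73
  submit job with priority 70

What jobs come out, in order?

insert 77 → {77}
insert 92 → {77, 92}
insert 69 → {69, 77, 92}
insert 78 → {69, 77, 78, 92}
insert 87 → {69, 77, 78, 87, 92}
dispatch next → 69; now {77, 78, 87, 92}
insert 91 → {77, 78, 87, 91, 92}
insert 59 → {59, 77, 78, 87, 91, 92}
insert 84 → {59, 77, 78, 84, 87, 91, 92}
dispatch next → 59; now {77, 78, 84, 87, 91, 92}
insert 90 → {77, 78, 84, 87, 90, 91, 92}
insert 88 → {77, 78, 84, 87, 88, 90, 91, 92}
dispatch next → 77; now {78, 84, 87, 88, 90, 91, 92}
dispatch next → 78; now {84, 87, 88, 90, 91, 92}
insert 89 → {84, 87, 88, 89, 90, 91, 92}
insert 75 → {75, 84, 87, 88, 89, 90, 91, 92}
insert 66 → {66, 75, 84, 87, 88, 89, 90, 91, 92}
dispatch next → 66; now {75, 84, 87, 88, 89, 90, 91, 92}
insert 86 → {75, 84, 86, 87, 88, 89, 90, 91, 92}
dispatch next → 75; now {84, 86, 87, 88, 89, 90, 91, 92}
insert 61 → {61, 84, 86, 87, 88, 89, 90, 91, 92}
insert 83 → {61, 83, 84, 86, 87, 88, 89, 90, 91, 92}
insert 64 → {61, 64, 83, 84, 86, 87, 88, 89, 90, 91, 92}
dispatch next → 61; now {64, 83, 84, 86, 87, 88, 89, 90, 91, 92}
insert 71 → {64, 71, 83, 84, 86, 87, 88, 89, 90, 91, 92}
dispatch next → 64; now {71, 83, 84, 86, 87, 88, 89, 90, 91, 92}
dispatch next → 71; now {83, 84, 86, 87, 88, 89, 90, 91, 92}
insert 76 → {76, 83, 84, 86, 87, 88, 89, 90, 91, 92}
dispatch next → 76; now {83, 84, 86, 87, 88, 89, 90, 91, 92}
dispatch next → 83; now {84, 86, 87, 88, 89, 90, 91, 92}
insert 73 → {73, 84, 86, 87, 88, 89, 90, 91, 92}
insert 70 → {70, 73, 84, 86, 87, 88, 89, 90, 91, 92}

69 → 59 → 77 → 78 → 66 → 75 → 61 → 64 → 71 → 76 → 83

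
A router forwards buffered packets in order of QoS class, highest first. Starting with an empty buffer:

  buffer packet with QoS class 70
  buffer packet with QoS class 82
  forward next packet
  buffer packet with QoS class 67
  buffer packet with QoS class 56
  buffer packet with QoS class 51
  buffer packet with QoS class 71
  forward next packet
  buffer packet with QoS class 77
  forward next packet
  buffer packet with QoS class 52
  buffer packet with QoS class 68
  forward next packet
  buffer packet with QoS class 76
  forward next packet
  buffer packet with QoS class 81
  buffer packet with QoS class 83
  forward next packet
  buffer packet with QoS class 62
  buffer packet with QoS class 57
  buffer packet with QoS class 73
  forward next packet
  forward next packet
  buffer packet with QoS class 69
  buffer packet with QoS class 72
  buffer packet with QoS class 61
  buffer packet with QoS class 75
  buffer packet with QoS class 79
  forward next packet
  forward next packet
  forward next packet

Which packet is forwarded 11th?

insert 70 → {70}
insert 82 → {82, 70}
forward next packet → 82; now {70}
insert 67 → {70, 67}
insert 56 → {70, 67, 56}
insert 51 → {70, 67, 56, 51}
insert 71 → {71, 70, 67, 56, 51}
forward next packet → 71; now {70, 67, 56, 51}
insert 77 → {77, 70, 67, 56, 51}
forward next packet → 77; now {70, 67, 56, 51}
insert 52 → {70, 67, 56, 52, 51}
insert 68 → {70, 68, 67, 56, 52, 51}
forward next packet → 70; now {68, 67, 56, 52, 51}
insert 76 → {76, 68, 67, 56, 52, 51}
forward next packet → 76; now {68, 67, 56, 52, 51}
insert 81 → {81, 68, 67, 56, 52, 51}
insert 83 → {83, 81, 68, 67, 56, 52, 51}
forward next packet → 83; now {81, 68, 67, 56, 52, 51}
insert 62 → {81, 68, 67, 62, 56, 52, 51}
insert 57 → {81, 68, 67, 62, 57, 56, 52, 51}
insert 73 → {81, 73, 68, 67, 62, 57, 56, 52, 51}
forward next packet → 81; now {73, 68, 67, 62, 57, 56, 52, 51}
forward next packet → 73; now {68, 67, 62, 57, 56, 52, 51}
insert 69 → {69, 68, 67, 62, 57, 56, 52, 51}
insert 72 → {72, 69, 68, 67, 62, 57, 56, 52, 51}
insert 61 → {72, 69, 68, 67, 62, 61, 57, 56, 52, 51}
insert 75 → {75, 72, 69, 68, 67, 62, 61, 57, 56, 52, 51}
insert 79 → {79, 75, 72, 69, 68, 67, 62, 61, 57, 56, 52, 51}
forward next packet → 79; now {75, 72, 69, 68, 67, 62, 61, 57, 56, 52, 51}
forward next packet → 75; now {72, 69, 68, 67, 62, 61, 57, 56, 52, 51}
forward next packet → 72; now {69, 68, 67, 62, 61, 57, 56, 52, 51}

72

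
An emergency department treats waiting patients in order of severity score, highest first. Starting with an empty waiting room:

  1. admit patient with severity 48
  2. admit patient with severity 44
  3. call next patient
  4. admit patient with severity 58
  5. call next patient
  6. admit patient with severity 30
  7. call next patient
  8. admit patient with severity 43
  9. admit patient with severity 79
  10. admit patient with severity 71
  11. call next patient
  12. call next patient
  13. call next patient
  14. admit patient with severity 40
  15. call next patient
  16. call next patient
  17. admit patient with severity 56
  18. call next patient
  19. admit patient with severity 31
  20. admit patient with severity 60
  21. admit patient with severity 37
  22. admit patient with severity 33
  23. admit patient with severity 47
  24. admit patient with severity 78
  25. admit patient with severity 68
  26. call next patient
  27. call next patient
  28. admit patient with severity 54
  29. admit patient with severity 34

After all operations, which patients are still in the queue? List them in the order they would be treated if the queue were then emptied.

insert 48 → {48}
insert 44 → {48, 44}
call next patient → 48; now {44}
insert 58 → {58, 44}
call next patient → 58; now {44}
insert 30 → {44, 30}
call next patient → 44; now {30}
insert 43 → {43, 30}
insert 79 → {79, 43, 30}
insert 71 → {79, 71, 43, 30}
call next patient → 79; now {71, 43, 30}
call next patient → 71; now {43, 30}
call next patient → 43; now {30}
insert 40 → {40, 30}
call next patient → 40; now {30}
call next patient → 30; now {}
insert 56 → {56}
call next patient → 56; now {}
insert 31 → {31}
insert 60 → {60, 31}
insert 37 → {60, 37, 31}
insert 33 → {60, 37, 33, 31}
insert 47 → {60, 47, 37, 33, 31}
insert 78 → {78, 60, 47, 37, 33, 31}
insert 68 → {78, 68, 60, 47, 37, 33, 31}
call next patient → 78; now {68, 60, 47, 37, 33, 31}
call next patient → 68; now {60, 47, 37, 33, 31}
insert 54 → {60, 54, 47, 37, 33, 31}
insert 34 → {60, 54, 47, 37, 34, 33, 31}

[60, 54, 47, 37, 34, 33, 31]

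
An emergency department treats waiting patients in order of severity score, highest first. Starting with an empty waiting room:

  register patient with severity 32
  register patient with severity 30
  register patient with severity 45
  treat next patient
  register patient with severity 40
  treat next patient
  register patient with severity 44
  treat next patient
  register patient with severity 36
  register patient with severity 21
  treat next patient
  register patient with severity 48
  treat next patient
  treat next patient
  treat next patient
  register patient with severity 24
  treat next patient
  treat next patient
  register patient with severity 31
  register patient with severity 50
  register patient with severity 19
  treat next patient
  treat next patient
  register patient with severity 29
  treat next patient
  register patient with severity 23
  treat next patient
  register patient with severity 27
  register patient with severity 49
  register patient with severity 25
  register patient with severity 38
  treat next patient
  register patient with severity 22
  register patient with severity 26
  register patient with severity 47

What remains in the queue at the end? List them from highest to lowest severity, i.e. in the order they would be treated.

insert 32 → {32}
insert 30 → {32, 30}
insert 45 → {45, 32, 30}
treat next patient → 45; now {32, 30}
insert 40 → {40, 32, 30}
treat next patient → 40; now {32, 30}
insert 44 → {44, 32, 30}
treat next patient → 44; now {32, 30}
insert 36 → {36, 32, 30}
insert 21 → {36, 32, 30, 21}
treat next patient → 36; now {32, 30, 21}
insert 48 → {48, 32, 30, 21}
treat next patient → 48; now {32, 30, 21}
treat next patient → 32; now {30, 21}
treat next patient → 30; now {21}
insert 24 → {24, 21}
treat next patient → 24; now {21}
treat next patient → 21; now {}
insert 31 → {31}
insert 50 → {50, 31}
insert 19 → {50, 31, 19}
treat next patient → 50; now {31, 19}
treat next patient → 31; now {19}
insert 29 → {29, 19}
treat next patient → 29; now {19}
insert 23 → {23, 19}
treat next patient → 23; now {19}
insert 27 → {27, 19}
insert 49 → {49, 27, 19}
insert 25 → {49, 27, 25, 19}
insert 38 → {49, 38, 27, 25, 19}
treat next patient → 49; now {38, 27, 25, 19}
insert 22 → {38, 27, 25, 22, 19}
insert 26 → {38, 27, 26, 25, 22, 19}
insert 47 → {47, 38, 27, 26, 25, 22, 19}

47 → 38 → 27 → 26 → 25 → 22 → 19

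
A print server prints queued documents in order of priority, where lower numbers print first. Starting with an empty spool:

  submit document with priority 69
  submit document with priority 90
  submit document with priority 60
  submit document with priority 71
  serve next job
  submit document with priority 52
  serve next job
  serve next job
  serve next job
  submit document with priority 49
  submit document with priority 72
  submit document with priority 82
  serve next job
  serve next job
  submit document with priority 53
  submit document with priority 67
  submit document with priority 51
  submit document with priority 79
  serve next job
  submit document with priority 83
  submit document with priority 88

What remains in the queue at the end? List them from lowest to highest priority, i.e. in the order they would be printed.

[53, 67, 79, 82, 83, 88, 90]

insert 69 → {69}
insert 90 → {69, 90}
insert 60 → {60, 69, 90}
insert 71 → {60, 69, 71, 90}
serve next job → 60; now {69, 71, 90}
insert 52 → {52, 69, 71, 90}
serve next job → 52; now {69, 71, 90}
serve next job → 69; now {71, 90}
serve next job → 71; now {90}
insert 49 → {49, 90}
insert 72 → {49, 72, 90}
insert 82 → {49, 72, 82, 90}
serve next job → 49; now {72, 82, 90}
serve next job → 72; now {82, 90}
insert 53 → {53, 82, 90}
insert 67 → {53, 67, 82, 90}
insert 51 → {51, 53, 67, 82, 90}
insert 79 → {51, 53, 67, 79, 82, 90}
serve next job → 51; now {53, 67, 79, 82, 90}
insert 83 → {53, 67, 79, 82, 83, 90}
insert 88 → {53, 67, 79, 82, 83, 88, 90}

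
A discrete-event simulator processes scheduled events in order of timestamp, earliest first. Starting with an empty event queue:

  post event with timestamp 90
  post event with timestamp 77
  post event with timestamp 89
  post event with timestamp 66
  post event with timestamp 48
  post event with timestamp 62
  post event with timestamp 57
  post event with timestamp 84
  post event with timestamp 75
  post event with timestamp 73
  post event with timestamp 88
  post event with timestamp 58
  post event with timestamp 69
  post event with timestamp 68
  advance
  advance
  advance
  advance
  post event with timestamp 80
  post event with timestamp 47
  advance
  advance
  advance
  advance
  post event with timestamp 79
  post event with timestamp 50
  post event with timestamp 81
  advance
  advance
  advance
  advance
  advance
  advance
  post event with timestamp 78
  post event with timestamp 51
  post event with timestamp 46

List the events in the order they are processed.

[48, 57, 58, 62, 47, 66, 68, 69, 50, 73, 75, 77, 79, 80]

insert 90 → {90}
insert 77 → {77, 90}
insert 89 → {77, 89, 90}
insert 66 → {66, 77, 89, 90}
insert 48 → {48, 66, 77, 89, 90}
insert 62 → {48, 62, 66, 77, 89, 90}
insert 57 → {48, 57, 62, 66, 77, 89, 90}
insert 84 → {48, 57, 62, 66, 77, 84, 89, 90}
insert 75 → {48, 57, 62, 66, 75, 77, 84, 89, 90}
insert 73 → {48, 57, 62, 66, 73, 75, 77, 84, 89, 90}
insert 88 → {48, 57, 62, 66, 73, 75, 77, 84, 88, 89, 90}
insert 58 → {48, 57, 58, 62, 66, 73, 75, 77, 84, 88, 89, 90}
insert 69 → {48, 57, 58, 62, 66, 69, 73, 75, 77, 84, 88, 89, 90}
insert 68 → {48, 57, 58, 62, 66, 68, 69, 73, 75, 77, 84, 88, 89, 90}
advance → 48; now {57, 58, 62, 66, 68, 69, 73, 75, 77, 84, 88, 89, 90}
advance → 57; now {58, 62, 66, 68, 69, 73, 75, 77, 84, 88, 89, 90}
advance → 58; now {62, 66, 68, 69, 73, 75, 77, 84, 88, 89, 90}
advance → 62; now {66, 68, 69, 73, 75, 77, 84, 88, 89, 90}
insert 80 → {66, 68, 69, 73, 75, 77, 80, 84, 88, 89, 90}
insert 47 → {47, 66, 68, 69, 73, 75, 77, 80, 84, 88, 89, 90}
advance → 47; now {66, 68, 69, 73, 75, 77, 80, 84, 88, 89, 90}
advance → 66; now {68, 69, 73, 75, 77, 80, 84, 88, 89, 90}
advance → 68; now {69, 73, 75, 77, 80, 84, 88, 89, 90}
advance → 69; now {73, 75, 77, 80, 84, 88, 89, 90}
insert 79 → {73, 75, 77, 79, 80, 84, 88, 89, 90}
insert 50 → {50, 73, 75, 77, 79, 80, 84, 88, 89, 90}
insert 81 → {50, 73, 75, 77, 79, 80, 81, 84, 88, 89, 90}
advance → 50; now {73, 75, 77, 79, 80, 81, 84, 88, 89, 90}
advance → 73; now {75, 77, 79, 80, 81, 84, 88, 89, 90}
advance → 75; now {77, 79, 80, 81, 84, 88, 89, 90}
advance → 77; now {79, 80, 81, 84, 88, 89, 90}
advance → 79; now {80, 81, 84, 88, 89, 90}
advance → 80; now {81, 84, 88, 89, 90}
insert 78 → {78, 81, 84, 88, 89, 90}
insert 51 → {51, 78, 81, 84, 88, 89, 90}
insert 46 → {46, 51, 78, 81, 84, 88, 89, 90}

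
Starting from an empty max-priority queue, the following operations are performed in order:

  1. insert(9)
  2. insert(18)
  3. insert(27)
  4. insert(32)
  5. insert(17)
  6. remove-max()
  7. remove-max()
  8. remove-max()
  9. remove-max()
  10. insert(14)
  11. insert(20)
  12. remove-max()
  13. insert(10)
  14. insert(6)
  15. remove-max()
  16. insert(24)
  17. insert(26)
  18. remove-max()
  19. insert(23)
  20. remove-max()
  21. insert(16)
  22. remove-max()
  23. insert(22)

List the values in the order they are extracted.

[32, 27, 18, 17, 20, 14, 26, 24, 23]

insert 9 → {9}
insert 18 → {18, 9}
insert 27 → {27, 18, 9}
insert 32 → {32, 27, 18, 9}
insert 17 → {32, 27, 18, 17, 9}
remove-max → 32; now {27, 18, 17, 9}
remove-max → 27; now {18, 17, 9}
remove-max → 18; now {17, 9}
remove-max → 17; now {9}
insert 14 → {14, 9}
insert 20 → {20, 14, 9}
remove-max → 20; now {14, 9}
insert 10 → {14, 10, 9}
insert 6 → {14, 10, 9, 6}
remove-max → 14; now {10, 9, 6}
insert 24 → {24, 10, 9, 6}
insert 26 → {26, 24, 10, 9, 6}
remove-max → 26; now {24, 10, 9, 6}
insert 23 → {24, 23, 10, 9, 6}
remove-max → 24; now {23, 10, 9, 6}
insert 16 → {23, 16, 10, 9, 6}
remove-max → 23; now {16, 10, 9, 6}
insert 22 → {22, 16, 10, 9, 6}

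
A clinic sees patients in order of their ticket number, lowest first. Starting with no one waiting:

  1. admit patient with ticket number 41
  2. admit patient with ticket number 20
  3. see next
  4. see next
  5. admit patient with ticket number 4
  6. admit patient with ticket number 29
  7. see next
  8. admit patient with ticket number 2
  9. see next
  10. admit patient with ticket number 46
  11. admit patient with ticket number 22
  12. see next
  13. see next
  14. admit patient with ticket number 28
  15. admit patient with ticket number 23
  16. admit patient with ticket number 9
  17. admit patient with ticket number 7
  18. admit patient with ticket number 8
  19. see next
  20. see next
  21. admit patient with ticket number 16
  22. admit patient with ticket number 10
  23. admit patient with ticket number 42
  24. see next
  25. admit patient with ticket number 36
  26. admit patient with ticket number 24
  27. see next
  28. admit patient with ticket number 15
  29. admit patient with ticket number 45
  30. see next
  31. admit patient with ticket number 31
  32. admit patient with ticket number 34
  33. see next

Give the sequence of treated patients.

[20, 41, 4, 2, 22, 29, 7, 8, 9, 10, 15, 16]

insert 41 → {41}
insert 20 → {20, 41}
see next → 20; now {41}
see next → 41; now {}
insert 4 → {4}
insert 29 → {4, 29}
see next → 4; now {29}
insert 2 → {2, 29}
see next → 2; now {29}
insert 46 → {29, 46}
insert 22 → {22, 29, 46}
see next → 22; now {29, 46}
see next → 29; now {46}
insert 28 → {28, 46}
insert 23 → {23, 28, 46}
insert 9 → {9, 23, 28, 46}
insert 7 → {7, 9, 23, 28, 46}
insert 8 → {7, 8, 9, 23, 28, 46}
see next → 7; now {8, 9, 23, 28, 46}
see next → 8; now {9, 23, 28, 46}
insert 16 → {9, 16, 23, 28, 46}
insert 10 → {9, 10, 16, 23, 28, 46}
insert 42 → {9, 10, 16, 23, 28, 42, 46}
see next → 9; now {10, 16, 23, 28, 42, 46}
insert 36 → {10, 16, 23, 28, 36, 42, 46}
insert 24 → {10, 16, 23, 24, 28, 36, 42, 46}
see next → 10; now {16, 23, 24, 28, 36, 42, 46}
insert 15 → {15, 16, 23, 24, 28, 36, 42, 46}
insert 45 → {15, 16, 23, 24, 28, 36, 42, 45, 46}
see next → 15; now {16, 23, 24, 28, 36, 42, 45, 46}
insert 31 → {16, 23, 24, 28, 31, 36, 42, 45, 46}
insert 34 → {16, 23, 24, 28, 31, 34, 36, 42, 45, 46}
see next → 16; now {23, 24, 28, 31, 34, 36, 42, 45, 46}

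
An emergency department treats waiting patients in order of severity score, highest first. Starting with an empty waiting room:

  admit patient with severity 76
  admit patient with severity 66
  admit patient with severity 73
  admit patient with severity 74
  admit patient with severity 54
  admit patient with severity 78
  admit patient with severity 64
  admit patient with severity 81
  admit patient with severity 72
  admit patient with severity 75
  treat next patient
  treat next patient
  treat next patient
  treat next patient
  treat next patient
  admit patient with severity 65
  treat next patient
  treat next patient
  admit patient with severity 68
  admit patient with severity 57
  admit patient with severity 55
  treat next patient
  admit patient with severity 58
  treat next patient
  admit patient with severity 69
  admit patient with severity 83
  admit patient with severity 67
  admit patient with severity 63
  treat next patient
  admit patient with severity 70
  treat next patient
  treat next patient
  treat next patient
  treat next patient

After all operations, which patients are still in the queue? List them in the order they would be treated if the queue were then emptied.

insert 76 → {76}
insert 66 → {76, 66}
insert 73 → {76, 73, 66}
insert 74 → {76, 74, 73, 66}
insert 54 → {76, 74, 73, 66, 54}
insert 78 → {78, 76, 74, 73, 66, 54}
insert 64 → {78, 76, 74, 73, 66, 64, 54}
insert 81 → {81, 78, 76, 74, 73, 66, 64, 54}
insert 72 → {81, 78, 76, 74, 73, 72, 66, 64, 54}
insert 75 → {81, 78, 76, 75, 74, 73, 72, 66, 64, 54}
treat next patient → 81; now {78, 76, 75, 74, 73, 72, 66, 64, 54}
treat next patient → 78; now {76, 75, 74, 73, 72, 66, 64, 54}
treat next patient → 76; now {75, 74, 73, 72, 66, 64, 54}
treat next patient → 75; now {74, 73, 72, 66, 64, 54}
treat next patient → 74; now {73, 72, 66, 64, 54}
insert 65 → {73, 72, 66, 65, 64, 54}
treat next patient → 73; now {72, 66, 65, 64, 54}
treat next patient → 72; now {66, 65, 64, 54}
insert 68 → {68, 66, 65, 64, 54}
insert 57 → {68, 66, 65, 64, 57, 54}
insert 55 → {68, 66, 65, 64, 57, 55, 54}
treat next patient → 68; now {66, 65, 64, 57, 55, 54}
insert 58 → {66, 65, 64, 58, 57, 55, 54}
treat next patient → 66; now {65, 64, 58, 57, 55, 54}
insert 69 → {69, 65, 64, 58, 57, 55, 54}
insert 83 → {83, 69, 65, 64, 58, 57, 55, 54}
insert 67 → {83, 69, 67, 65, 64, 58, 57, 55, 54}
insert 63 → {83, 69, 67, 65, 64, 63, 58, 57, 55, 54}
treat next patient → 83; now {69, 67, 65, 64, 63, 58, 57, 55, 54}
insert 70 → {70, 69, 67, 65, 64, 63, 58, 57, 55, 54}
treat next patient → 70; now {69, 67, 65, 64, 63, 58, 57, 55, 54}
treat next patient → 69; now {67, 65, 64, 63, 58, 57, 55, 54}
treat next patient → 67; now {65, 64, 63, 58, 57, 55, 54}
treat next patient → 65; now {64, 63, 58, 57, 55, 54}

[64, 63, 58, 57, 55, 54]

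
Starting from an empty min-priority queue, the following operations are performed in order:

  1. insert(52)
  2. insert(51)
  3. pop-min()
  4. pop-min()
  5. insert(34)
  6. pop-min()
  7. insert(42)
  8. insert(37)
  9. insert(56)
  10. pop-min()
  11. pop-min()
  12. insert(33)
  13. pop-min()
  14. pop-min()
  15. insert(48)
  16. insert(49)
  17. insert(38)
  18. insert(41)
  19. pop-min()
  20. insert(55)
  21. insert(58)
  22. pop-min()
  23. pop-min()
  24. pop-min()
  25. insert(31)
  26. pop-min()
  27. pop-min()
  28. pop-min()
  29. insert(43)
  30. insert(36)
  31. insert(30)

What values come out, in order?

insert 52 → {52}
insert 51 → {51, 52}
pop-min → 51; now {52}
pop-min → 52; now {}
insert 34 → {34}
pop-min → 34; now {}
insert 42 → {42}
insert 37 → {37, 42}
insert 56 → {37, 42, 56}
pop-min → 37; now {42, 56}
pop-min → 42; now {56}
insert 33 → {33, 56}
pop-min → 33; now {56}
pop-min → 56; now {}
insert 48 → {48}
insert 49 → {48, 49}
insert 38 → {38, 48, 49}
insert 41 → {38, 41, 48, 49}
pop-min → 38; now {41, 48, 49}
insert 55 → {41, 48, 49, 55}
insert 58 → {41, 48, 49, 55, 58}
pop-min → 41; now {48, 49, 55, 58}
pop-min → 48; now {49, 55, 58}
pop-min → 49; now {55, 58}
insert 31 → {31, 55, 58}
pop-min → 31; now {55, 58}
pop-min → 55; now {58}
pop-min → 58; now {}
insert 43 → {43}
insert 36 → {36, 43}
insert 30 → {30, 36, 43}

51 → 52 → 34 → 37 → 42 → 33 → 56 → 38 → 41 → 48 → 49 → 31 → 55 → 58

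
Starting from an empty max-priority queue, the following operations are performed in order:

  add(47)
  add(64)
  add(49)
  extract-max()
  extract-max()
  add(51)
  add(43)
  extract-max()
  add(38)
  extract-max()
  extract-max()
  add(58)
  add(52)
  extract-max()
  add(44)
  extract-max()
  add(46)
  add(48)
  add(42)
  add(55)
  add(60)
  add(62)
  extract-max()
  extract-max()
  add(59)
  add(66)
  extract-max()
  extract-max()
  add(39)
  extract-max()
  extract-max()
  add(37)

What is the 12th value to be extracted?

55

insert 47 → {47}
insert 64 → {64, 47}
insert 49 → {64, 49, 47}
extract-max → 64; now {49, 47}
extract-max → 49; now {47}
insert 51 → {51, 47}
insert 43 → {51, 47, 43}
extract-max → 51; now {47, 43}
insert 38 → {47, 43, 38}
extract-max → 47; now {43, 38}
extract-max → 43; now {38}
insert 58 → {58, 38}
insert 52 → {58, 52, 38}
extract-max → 58; now {52, 38}
insert 44 → {52, 44, 38}
extract-max → 52; now {44, 38}
insert 46 → {46, 44, 38}
insert 48 → {48, 46, 44, 38}
insert 42 → {48, 46, 44, 42, 38}
insert 55 → {55, 48, 46, 44, 42, 38}
insert 60 → {60, 55, 48, 46, 44, 42, 38}
insert 62 → {62, 60, 55, 48, 46, 44, 42, 38}
extract-max → 62; now {60, 55, 48, 46, 44, 42, 38}
extract-max → 60; now {55, 48, 46, 44, 42, 38}
insert 59 → {59, 55, 48, 46, 44, 42, 38}
insert 66 → {66, 59, 55, 48, 46, 44, 42, 38}
extract-max → 66; now {59, 55, 48, 46, 44, 42, 38}
extract-max → 59; now {55, 48, 46, 44, 42, 38}
insert 39 → {55, 48, 46, 44, 42, 39, 38}
extract-max → 55; now {48, 46, 44, 42, 39, 38}
extract-max → 48; now {46, 44, 42, 39, 38}
insert 37 → {46, 44, 42, 39, 38, 37}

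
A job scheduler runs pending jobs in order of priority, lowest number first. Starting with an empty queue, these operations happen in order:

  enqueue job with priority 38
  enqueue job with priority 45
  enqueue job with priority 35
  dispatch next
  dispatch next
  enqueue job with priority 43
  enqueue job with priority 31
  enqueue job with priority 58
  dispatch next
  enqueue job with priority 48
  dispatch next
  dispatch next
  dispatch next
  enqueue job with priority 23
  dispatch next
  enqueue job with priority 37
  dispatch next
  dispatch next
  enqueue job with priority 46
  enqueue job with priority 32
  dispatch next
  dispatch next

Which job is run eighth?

37

insert 38 → {38}
insert 45 → {38, 45}
insert 35 → {35, 38, 45}
dispatch next → 35; now {38, 45}
dispatch next → 38; now {45}
insert 43 → {43, 45}
insert 31 → {31, 43, 45}
insert 58 → {31, 43, 45, 58}
dispatch next → 31; now {43, 45, 58}
insert 48 → {43, 45, 48, 58}
dispatch next → 43; now {45, 48, 58}
dispatch next → 45; now {48, 58}
dispatch next → 48; now {58}
insert 23 → {23, 58}
dispatch next → 23; now {58}
insert 37 → {37, 58}
dispatch next → 37; now {58}
dispatch next → 58; now {}
insert 46 → {46}
insert 32 → {32, 46}
dispatch next → 32; now {46}
dispatch next → 46; now {}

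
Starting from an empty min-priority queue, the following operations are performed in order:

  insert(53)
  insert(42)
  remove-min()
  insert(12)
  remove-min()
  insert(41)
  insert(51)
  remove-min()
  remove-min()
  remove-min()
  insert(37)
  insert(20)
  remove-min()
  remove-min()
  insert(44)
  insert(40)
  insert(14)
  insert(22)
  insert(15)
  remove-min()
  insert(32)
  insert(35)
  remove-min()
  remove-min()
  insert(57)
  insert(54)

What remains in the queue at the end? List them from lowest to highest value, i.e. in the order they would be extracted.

[32, 35, 40, 44, 54, 57]

insert 53 → {53}
insert 42 → {42, 53}
remove-min → 42; now {53}
insert 12 → {12, 53}
remove-min → 12; now {53}
insert 41 → {41, 53}
insert 51 → {41, 51, 53}
remove-min → 41; now {51, 53}
remove-min → 51; now {53}
remove-min → 53; now {}
insert 37 → {37}
insert 20 → {20, 37}
remove-min → 20; now {37}
remove-min → 37; now {}
insert 44 → {44}
insert 40 → {40, 44}
insert 14 → {14, 40, 44}
insert 22 → {14, 22, 40, 44}
insert 15 → {14, 15, 22, 40, 44}
remove-min → 14; now {15, 22, 40, 44}
insert 32 → {15, 22, 32, 40, 44}
insert 35 → {15, 22, 32, 35, 40, 44}
remove-min → 15; now {22, 32, 35, 40, 44}
remove-min → 22; now {32, 35, 40, 44}
insert 57 → {32, 35, 40, 44, 57}
insert 54 → {32, 35, 40, 44, 54, 57}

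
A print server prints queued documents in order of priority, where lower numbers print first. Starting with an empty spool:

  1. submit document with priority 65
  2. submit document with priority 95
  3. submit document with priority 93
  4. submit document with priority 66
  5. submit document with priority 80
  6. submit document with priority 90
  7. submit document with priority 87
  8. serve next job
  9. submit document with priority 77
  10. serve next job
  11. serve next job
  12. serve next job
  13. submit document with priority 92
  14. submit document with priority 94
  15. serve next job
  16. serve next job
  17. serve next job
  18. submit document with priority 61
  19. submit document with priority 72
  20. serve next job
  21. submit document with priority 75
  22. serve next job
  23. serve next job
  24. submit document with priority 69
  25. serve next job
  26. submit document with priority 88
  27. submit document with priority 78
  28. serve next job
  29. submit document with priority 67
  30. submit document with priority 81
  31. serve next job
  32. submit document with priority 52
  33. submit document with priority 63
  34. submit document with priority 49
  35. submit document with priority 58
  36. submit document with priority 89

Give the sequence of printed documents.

65 → 66 → 77 → 80 → 87 → 90 → 92 → 61 → 72 → 75 → 69 → 78 → 67

insert 65 → {65}
insert 95 → {65, 95}
insert 93 → {65, 93, 95}
insert 66 → {65, 66, 93, 95}
insert 80 → {65, 66, 80, 93, 95}
insert 90 → {65, 66, 80, 90, 93, 95}
insert 87 → {65, 66, 80, 87, 90, 93, 95}
serve next job → 65; now {66, 80, 87, 90, 93, 95}
insert 77 → {66, 77, 80, 87, 90, 93, 95}
serve next job → 66; now {77, 80, 87, 90, 93, 95}
serve next job → 77; now {80, 87, 90, 93, 95}
serve next job → 80; now {87, 90, 93, 95}
insert 92 → {87, 90, 92, 93, 95}
insert 94 → {87, 90, 92, 93, 94, 95}
serve next job → 87; now {90, 92, 93, 94, 95}
serve next job → 90; now {92, 93, 94, 95}
serve next job → 92; now {93, 94, 95}
insert 61 → {61, 93, 94, 95}
insert 72 → {61, 72, 93, 94, 95}
serve next job → 61; now {72, 93, 94, 95}
insert 75 → {72, 75, 93, 94, 95}
serve next job → 72; now {75, 93, 94, 95}
serve next job → 75; now {93, 94, 95}
insert 69 → {69, 93, 94, 95}
serve next job → 69; now {93, 94, 95}
insert 88 → {88, 93, 94, 95}
insert 78 → {78, 88, 93, 94, 95}
serve next job → 78; now {88, 93, 94, 95}
insert 67 → {67, 88, 93, 94, 95}
insert 81 → {67, 81, 88, 93, 94, 95}
serve next job → 67; now {81, 88, 93, 94, 95}
insert 52 → {52, 81, 88, 93, 94, 95}
insert 63 → {52, 63, 81, 88, 93, 94, 95}
insert 49 → {49, 52, 63, 81, 88, 93, 94, 95}
insert 58 → {49, 52, 58, 63, 81, 88, 93, 94, 95}
insert 89 → {49, 52, 58, 63, 81, 88, 89, 93, 94, 95}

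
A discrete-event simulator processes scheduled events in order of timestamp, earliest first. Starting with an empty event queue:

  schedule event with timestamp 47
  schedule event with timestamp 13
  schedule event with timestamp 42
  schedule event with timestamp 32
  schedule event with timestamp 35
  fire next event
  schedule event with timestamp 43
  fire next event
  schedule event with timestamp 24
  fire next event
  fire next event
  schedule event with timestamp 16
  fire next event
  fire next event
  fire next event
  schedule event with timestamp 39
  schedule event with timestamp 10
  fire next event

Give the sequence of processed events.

13 → 32 → 24 → 35 → 16 → 42 → 43 → 10

insert 47 → {47}
insert 13 → {13, 47}
insert 42 → {13, 42, 47}
insert 32 → {13, 32, 42, 47}
insert 35 → {13, 32, 35, 42, 47}
fire next event → 13; now {32, 35, 42, 47}
insert 43 → {32, 35, 42, 43, 47}
fire next event → 32; now {35, 42, 43, 47}
insert 24 → {24, 35, 42, 43, 47}
fire next event → 24; now {35, 42, 43, 47}
fire next event → 35; now {42, 43, 47}
insert 16 → {16, 42, 43, 47}
fire next event → 16; now {42, 43, 47}
fire next event → 42; now {43, 47}
fire next event → 43; now {47}
insert 39 → {39, 47}
insert 10 → {10, 39, 47}
fire next event → 10; now {39, 47}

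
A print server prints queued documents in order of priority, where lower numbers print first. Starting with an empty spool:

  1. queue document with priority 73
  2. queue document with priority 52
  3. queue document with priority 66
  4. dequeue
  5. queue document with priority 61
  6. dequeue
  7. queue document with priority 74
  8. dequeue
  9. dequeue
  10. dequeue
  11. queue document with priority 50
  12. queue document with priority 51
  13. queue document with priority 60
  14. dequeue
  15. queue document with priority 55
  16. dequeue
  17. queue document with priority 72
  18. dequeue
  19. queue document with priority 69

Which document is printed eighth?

55

insert 73 → {73}
insert 52 → {52, 73}
insert 66 → {52, 66, 73}
dequeue → 52; now {66, 73}
insert 61 → {61, 66, 73}
dequeue → 61; now {66, 73}
insert 74 → {66, 73, 74}
dequeue → 66; now {73, 74}
dequeue → 73; now {74}
dequeue → 74; now {}
insert 50 → {50}
insert 51 → {50, 51}
insert 60 → {50, 51, 60}
dequeue → 50; now {51, 60}
insert 55 → {51, 55, 60}
dequeue → 51; now {55, 60}
insert 72 → {55, 60, 72}
dequeue → 55; now {60, 72}
insert 69 → {60, 69, 72}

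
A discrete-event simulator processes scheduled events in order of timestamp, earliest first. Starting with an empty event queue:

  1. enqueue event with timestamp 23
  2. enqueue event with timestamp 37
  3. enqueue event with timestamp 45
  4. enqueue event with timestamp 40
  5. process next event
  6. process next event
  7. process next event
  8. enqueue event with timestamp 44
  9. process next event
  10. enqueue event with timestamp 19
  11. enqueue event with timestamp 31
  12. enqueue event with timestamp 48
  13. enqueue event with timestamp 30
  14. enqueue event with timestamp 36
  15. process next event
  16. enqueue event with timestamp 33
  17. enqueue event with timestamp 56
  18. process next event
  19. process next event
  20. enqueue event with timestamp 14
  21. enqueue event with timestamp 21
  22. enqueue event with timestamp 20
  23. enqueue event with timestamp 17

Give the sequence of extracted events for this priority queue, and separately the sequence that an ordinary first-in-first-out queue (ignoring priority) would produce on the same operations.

priority queue: 23 → 37 → 40 → 44 → 19 → 30 → 31; FIFO queue: [23, 37, 45, 40, 44, 19, 31]

insert 23 → {23}
insert 37 → {23, 37}
insert 45 → {23, 37, 45}
insert 40 → {23, 37, 40, 45}
process next event → 23; now {37, 40, 45}
process next event → 37; now {40, 45}
process next event → 40; now {45}
insert 44 → {44, 45}
process next event → 44; now {45}
insert 19 → {19, 45}
insert 31 → {19, 31, 45}
insert 48 → {19, 31, 45, 48}
insert 30 → {19, 30, 31, 45, 48}
insert 36 → {19, 30, 31, 36, 45, 48}
process next event → 19; now {30, 31, 36, 45, 48}
insert 33 → {30, 31, 33, 36, 45, 48}
insert 56 → {30, 31, 33, 36, 45, 48, 56}
process next event → 30; now {31, 33, 36, 45, 48, 56}
process next event → 31; now {33, 36, 45, 48, 56}
insert 14 → {14, 33, 36, 45, 48, 56}
insert 21 → {14, 21, 33, 36, 45, 48, 56}
insert 20 → {14, 20, 21, 33, 36, 45, 48, 56}
insert 17 → {14, 17, 20, 21, 33, 36, 45, 48, 56}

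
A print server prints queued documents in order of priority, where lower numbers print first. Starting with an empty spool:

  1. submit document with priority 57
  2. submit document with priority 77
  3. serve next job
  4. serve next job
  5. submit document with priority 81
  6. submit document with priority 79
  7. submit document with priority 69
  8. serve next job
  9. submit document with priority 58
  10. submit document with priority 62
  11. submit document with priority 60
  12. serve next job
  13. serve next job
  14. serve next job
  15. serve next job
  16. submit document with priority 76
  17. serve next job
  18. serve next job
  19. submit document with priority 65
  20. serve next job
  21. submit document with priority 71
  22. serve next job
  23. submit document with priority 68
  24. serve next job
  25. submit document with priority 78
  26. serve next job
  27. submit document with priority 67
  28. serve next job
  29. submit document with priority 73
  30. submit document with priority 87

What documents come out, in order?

57 → 77 → 69 → 58 → 60 → 62 → 79 → 76 → 81 → 65 → 71 → 68 → 78 → 67

insert 57 → {57}
insert 77 → {57, 77}
serve next job → 57; now {77}
serve next job → 77; now {}
insert 81 → {81}
insert 79 → {79, 81}
insert 69 → {69, 79, 81}
serve next job → 69; now {79, 81}
insert 58 → {58, 79, 81}
insert 62 → {58, 62, 79, 81}
insert 60 → {58, 60, 62, 79, 81}
serve next job → 58; now {60, 62, 79, 81}
serve next job → 60; now {62, 79, 81}
serve next job → 62; now {79, 81}
serve next job → 79; now {81}
insert 76 → {76, 81}
serve next job → 76; now {81}
serve next job → 81; now {}
insert 65 → {65}
serve next job → 65; now {}
insert 71 → {71}
serve next job → 71; now {}
insert 68 → {68}
serve next job → 68; now {}
insert 78 → {78}
serve next job → 78; now {}
insert 67 → {67}
serve next job → 67; now {}
insert 73 → {73}
insert 87 → {73, 87}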